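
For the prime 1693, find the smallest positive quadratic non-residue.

2

(2/1693) = −1, so 2 is the smallest positive non-residue mod 1693.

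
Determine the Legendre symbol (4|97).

Euler's criterion: (4/97) ≡ 4^48 (mod 97).
4^2 ≡ 16 (mod 97)
4^4 ≡ 62 (mod 97)
4^8 ≡ 61 (mod 97)
4^16 ≡ 35 (mod 97)
4^32 ≡ 61 (mod 97)
4^48 = 4^(32+16) ≡ 1 (mod 97).
Result is 1, so (4/97) = 1.

1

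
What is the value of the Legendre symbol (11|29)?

Euler's criterion: (11/29) ≡ 11^14 (mod 29).
11^2 ≡ 5 (mod 29)
11^4 ≡ 25 (mod 29)
11^8 ≡ 16 (mod 29)
11^14 = 11^(8+4+2) ≡ 28 (mod 29).
Result is 28 ≡ −1, so (11/29) = −1.

-1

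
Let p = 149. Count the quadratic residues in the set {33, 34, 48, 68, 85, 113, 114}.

5

(33/149) = +1 → QR.
(34/149) = -1 → non-residue.
(48/149) = -1 → non-residue.
(68/149) = +1 → QR.
(85/149) = +1 → QR.
(113/149) = +1 → QR.
(114/149) = +1 → QR.
Total quadratic residues among the 7: 5.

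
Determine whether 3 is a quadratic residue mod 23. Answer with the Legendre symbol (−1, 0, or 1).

1

Euler's criterion: (3/23) ≡ 3^11 (mod 23).
3^2 ≡ 9 (mod 23)
3^4 ≡ 12 (mod 23)
3^8 ≡ 6 (mod 23)
3^11 = 3^(8+2+1) ≡ 1 (mod 23).
Result is 1, so (3/23) = 1.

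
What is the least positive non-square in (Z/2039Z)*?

(2/2039) = +1, so 2 is a residue.
(3/2039) = +1, so 3 is a residue.
(4/2039) = +1, so 4 is a residue.
(5/2039) = +1, so 5 is a residue.
(6/2039) = +1, so 6 is a residue.
(7/2039) = −1, so 7 is the smallest positive non-residue mod 2039.

7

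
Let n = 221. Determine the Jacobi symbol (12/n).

Pull out 2^2: since 221 ≡ 5 (mod 8), (2/221) = -1, so (2/221)^2 = +1.
Reciprocity: 3 ≡ 3 and 221 ≡ 1 (mod 4), so (3/221) = +(221/3).
Reduce top mod 3: now compute (2/3).
Pull out 2: since 3 ≡ 3 (mod 8), (2/3) = -1.
Reached (1/3) = 1. Collecting the sign flips along the way, the symbol is -1.

-1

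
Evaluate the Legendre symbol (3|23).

1

Reciprocity: 3 ≡ 3 and 23 ≡ 3 (mod 4), so (3/23) = −(23/3).
Reduce top mod 3: now compute (2/3).
Pull out 2: since 3 ≡ 3 (mod 8), (2/3) = -1.
Reached (1/3) = 1. Collecting the sign flips along the way, the symbol is +1.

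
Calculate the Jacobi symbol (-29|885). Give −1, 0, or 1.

First reduce: -29 ≡ 856 (mod 885).
Pull out 2^3: since 885 ≡ 5 (mod 8), (2/885) = -1, so (2/885)^3 = -1.
Reciprocity: 107 ≡ 3 and 885 ≡ 1 (mod 4), so (107/885) = +(885/107).
Reduce top mod 107: now compute (29/107).
Reciprocity: 29 ≡ 1 and 107 ≡ 3 (mod 4), so (29/107) = +(107/29).
Reduce top mod 29: now compute (20/29).
Pull out 2^2: since 29 ≡ 5 (mod 8), (2/29) = -1, so (2/29)^2 = +1.
Reciprocity: 5 ≡ 1 and 29 ≡ 1 (mod 4), so (5/29) = +(29/5).
Reduce top mod 5: now compute (4/5).
Pull out 2^2: since 5 ≡ 5 (mod 8), (2/5) = -1, so (2/5)^2 = +1.
Reached (1/5) = 1. Collecting the sign flips along the way, the symbol is -1.

-1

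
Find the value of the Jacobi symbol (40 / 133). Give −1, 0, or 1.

Pull out 2^3: since 133 ≡ 5 (mod 8), (2/133) = -1, so (2/133)^3 = -1.
Reciprocity: 5 ≡ 1 and 133 ≡ 1 (mod 4), so (5/133) = +(133/5).
Reduce top mod 5: now compute (3/5).
Reciprocity: 3 ≡ 3 and 5 ≡ 1 (mod 4), so (3/5) = +(5/3).
Reduce top mod 3: now compute (2/3).
Pull out 2: since 3 ≡ 3 (mod 8), (2/3) = -1.
Reached (1/3) = 1. Collecting the sign flips along the way, the symbol is +1.

1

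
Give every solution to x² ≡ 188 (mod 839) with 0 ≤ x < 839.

127, 712

Since 839 ≡ 3 (mod 4), a square root of 188 is 188^((839+1)/4) = 188^210 mod 839.
Repeated squaring: 188^2≡106, 188^4≡329, 188^8≡10, 188^16≡100, 188^32≡771, 188^64≡429, 188^128≡300 (mod 839).
188^210 = 188^(128+64+16+2) ≡ 127 (mod 839).
Check: 127² = 16129 ≡ 188 (mod 839). The two roots are 127 and 712.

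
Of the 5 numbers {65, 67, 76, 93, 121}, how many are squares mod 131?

(65/131) = +1 → QR.
(67/131) = -1 → non-residue.
(76/131) = -1 → non-residue.
(93/131) = -1 → non-residue.
(121/131) = +1 → QR.
Total quadratic residues among the 5: 2.

2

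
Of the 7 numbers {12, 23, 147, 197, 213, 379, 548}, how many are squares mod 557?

3

(12/557) = -1 → non-residue.
(23/557) = -1 → non-residue.
(147/557) = -1 → non-residue.
(197/557) = +1 → QR.
(213/557) = -1 → non-residue.
(379/557) = +1 → QR.
(548/557) = +1 → QR.
Total quadratic residues among the 7: 3.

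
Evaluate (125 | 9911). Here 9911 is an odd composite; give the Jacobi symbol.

1

Reciprocity: 125 ≡ 1 and 9911 ≡ 3 (mod 4), so (125/9911) = +(9911/125).
Reduce top mod 125: now compute (36/125).
Pull out 2^2: since 125 ≡ 5 (mod 8), (2/125) = -1, so (2/125)^2 = +1.
Reciprocity: 9 ≡ 1 and 125 ≡ 1 (mod 4), so (9/125) = +(125/9).
Reduce top mod 9: now compute (8/9).
Pull out 2^3: since 9 ≡ 1 (mod 8), (2/9) = +1, so (2/9)^3 = +1.
Reached (1/9) = 1. Collecting the sign flips along the way, the symbol is +1.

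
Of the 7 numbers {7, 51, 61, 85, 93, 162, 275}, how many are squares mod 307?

3

(7/307) = +1 → QR.
(51/307) = -1 → non-residue.
(61/307) = -1 → non-residue.
(85/307) = -1 → non-residue.
(93/307) = +1 → QR.
(162/307) = -1 → non-residue.
(275/307) = +1 → QR.
Total quadratic residues among the 7: 3.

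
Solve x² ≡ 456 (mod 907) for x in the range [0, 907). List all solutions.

Since 907 ≡ 3 (mod 4), a square root of 456 is 456^((907+1)/4) = 456^227 mod 907.
Repeated squaring: 456^2≡233, 456^4≡776, 456^8≡835, 456^16≡649, 456^32≡353, 456^64≡350, 456^128≡55 (mod 907).
456^227 = 456^(128+64+32+2+1) ≡ 774 (mod 907).
Check: 774² = 599076 ≡ 456 (mod 907). The two roots are 133 and 774.

133, 774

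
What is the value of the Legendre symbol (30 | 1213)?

Pull out 2: since 1213 ≡ 5 (mod 8), (2/1213) = -1.
Reciprocity: 15 ≡ 3 and 1213 ≡ 1 (mod 4), so (15/1213) = +(1213/15).
Reduce top mod 15: now compute (13/15).
Reciprocity: 13 ≡ 1 and 15 ≡ 3 (mod 4), so (13/15) = +(15/13).
Reduce top mod 13: now compute (2/13).
Pull out 2: since 13 ≡ 5 (mod 8), (2/13) = -1.
Reached (1/13) = 1. Collecting the sign flips along the way, the symbol is +1.

1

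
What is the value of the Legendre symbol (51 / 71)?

-1

Reciprocity: 51 ≡ 3 and 71 ≡ 3 (mod 4), so (51/71) = −(71/51).
Reduce top mod 51: now compute (20/51).
Pull out 2^2: since 51 ≡ 3 (mod 8), (2/51) = -1, so (2/51)^2 = +1.
Reciprocity: 5 ≡ 1 and 51 ≡ 3 (mod 4), so (5/51) = +(51/5).
Reduce top mod 5: now compute (1/5).
Reached (1/5) = 1. Collecting the sign flips along the way, the symbol is -1.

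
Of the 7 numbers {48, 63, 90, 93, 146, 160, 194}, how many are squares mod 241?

4

(48/241) = +1 → QR.
(63/241) = -1 → non-residue.
(90/241) = +1 → QR.
(93/241) = -1 → non-residue.
(146/241) = -1 → non-residue.
(160/241) = +1 → QR.
(194/241) = +1 → QR.
Total quadratic residues among the 7: 4.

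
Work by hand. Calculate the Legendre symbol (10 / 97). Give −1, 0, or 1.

-1

Euler's criterion: (10/97) ≡ 10^48 (mod 97).
10^2 ≡ 3 (mod 97)
10^4 ≡ 9 (mod 97)
10^8 ≡ 81 (mod 97)
10^16 ≡ 62 (mod 97)
10^32 ≡ 61 (mod 97)
10^48 = 10^(32+16) ≡ 96 (mod 97).
Result is 96 ≡ −1, so (10/97) = −1.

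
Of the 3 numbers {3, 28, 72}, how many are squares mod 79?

(3/79) = -1 → non-residue.
(28/79) = -1 → non-residue.
(72/79) = +1 → QR.
Total quadratic residues among the 3: 1.

1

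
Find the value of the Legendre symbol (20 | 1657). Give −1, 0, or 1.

-1

Pull out 2^2: since 1657 ≡ 1 (mod 8), (2/1657) = +1, so (2/1657)^2 = +1.
Reciprocity: 5 ≡ 1 and 1657 ≡ 1 (mod 4), so (5/1657) = +(1657/5).
Reduce top mod 5: now compute (2/5).
Pull out 2: since 5 ≡ 5 (mod 8), (2/5) = -1.
Reached (1/5) = 1. Collecting the sign flips along the way, the symbol is -1.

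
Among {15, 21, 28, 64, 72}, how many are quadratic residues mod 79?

3

(15/79) = -1 → non-residue.
(21/79) = +1 → QR.
(28/79) = -1 → non-residue.
(64/79) = +1 → QR.
(72/79) = +1 → QR.
Total quadratic residues among the 5: 3.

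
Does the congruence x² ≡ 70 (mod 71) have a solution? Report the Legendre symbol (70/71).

-1

Euler's criterion: (70/71) ≡ 70^35 (mod 71).
70^2 ≡ 1 (mod 71)
70^4 ≡ 1 (mod 71)
70^8 ≡ 1 (mod 71)
70^16 ≡ 1 (mod 71)
70^32 ≡ 1 (mod 71)
70^35 = 70^(32+2+1) ≡ 70 (mod 71).
Result is 70 ≡ −1, so (70/71) = −1.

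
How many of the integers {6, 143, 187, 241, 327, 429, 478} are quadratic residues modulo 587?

(6/587) = -1 → non-residue.
(143/587) = +1 → QR.
(187/587) = -1 → non-residue.
(241/587) = -1 → non-residue.
(327/587) = -1 → non-residue.
(429/587) = +1 → QR.
(478/587) = +1 → QR.
Total quadratic residues among the 7: 3.

3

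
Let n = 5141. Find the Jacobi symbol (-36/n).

1

First reduce: -36 ≡ 5105 (mod 5141).
Reciprocity: 5105 ≡ 1 and 5141 ≡ 1 (mod 4), so (5105/5141) = +(5141/5105).
Reduce top mod 5105: now compute (36/5105).
Pull out 2^2: since 5105 ≡ 1 (mod 8), (2/5105) = +1, so (2/5105)^2 = +1.
Reciprocity: 9 ≡ 1 and 5105 ≡ 1 (mod 4), so (9/5105) = +(5105/9).
Reduce top mod 9: now compute (2/9).
Pull out 2: since 9 ≡ 1 (mod 8), (2/9) = +1.
Reached (1/9) = 1. Collecting the sign flips along the way, the symbol is +1.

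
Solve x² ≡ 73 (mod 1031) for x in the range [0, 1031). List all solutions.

445, 586

Since 1031 ≡ 3 (mod 4), a square root of 73 is 73^((1031+1)/4) = 73^258 mod 1031.
Repeated squaring: 73^2≡174, 73^4≡377, 73^8≡882, 73^16≡550, 73^32≡417, 73^64≡681, 73^128≡842, 73^256≡667 (mod 1031).
73^258 = 73^(256+2) ≡ 586 (mod 1031).
Check: 586² = 343396 ≡ 73 (mod 1031). The two roots are 445 and 586.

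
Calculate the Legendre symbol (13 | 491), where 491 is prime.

Reciprocity: 13 ≡ 1 and 491 ≡ 3 (mod 4), so (13/491) = +(491/13).
Reduce top mod 13: now compute (10/13).
Pull out 2: since 13 ≡ 5 (mod 8), (2/13) = -1.
Reciprocity: 5 ≡ 1 and 13 ≡ 1 (mod 4), so (5/13) = +(13/5).
Reduce top mod 5: now compute (3/5).
Reciprocity: 3 ≡ 3 and 5 ≡ 1 (mod 4), so (3/5) = +(5/3).
Reduce top mod 3: now compute (2/3).
Pull out 2: since 3 ≡ 3 (mod 8), (2/3) = -1.
Reached (1/3) = 1. Collecting the sign flips along the way, the symbol is +1.

1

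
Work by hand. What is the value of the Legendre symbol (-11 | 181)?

First reduce: -11 ≡ 170 (mod 181).
Pull out 2: since 181 ≡ 5 (mod 8), (2/181) = -1.
Reciprocity: 85 ≡ 1 and 181 ≡ 1 (mod 4), so (85/181) = +(181/85).
Reduce top mod 85: now compute (11/85).
Reciprocity: 11 ≡ 3 and 85 ≡ 1 (mod 4), so (11/85) = +(85/11).
Reduce top mod 11: now compute (8/11).
Pull out 2^3: since 11 ≡ 3 (mod 8), (2/11) = -1, so (2/11)^3 = -1.
Reached (1/11) = 1. Collecting the sign flips along the way, the symbol is +1.

1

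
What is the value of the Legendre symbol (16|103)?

1

Euler's criterion: (16/103) ≡ 16^51 (mod 103).
16^2 ≡ 50 (mod 103)
16^4 ≡ 28 (mod 103)
16^8 ≡ 63 (mod 103)
16^16 ≡ 55 (mod 103)
16^32 ≡ 38 (mod 103)
16^51 = 16^(32+16+2+1) ≡ 1 (mod 103).
Result is 1, so (16/103) = 1.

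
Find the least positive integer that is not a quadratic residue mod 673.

5

(2/673) = +1, so 2 is a residue.
(3/673) = +1, so 3 is a residue.
(4/673) = +1, so 4 is a residue.
(5/673) = −1, so 5 is the smallest positive non-residue mod 673.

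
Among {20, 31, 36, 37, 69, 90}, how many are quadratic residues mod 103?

(20/103) = -1 → non-residue.
(31/103) = -1 → non-residue.
(36/103) = +1 → QR.
(37/103) = -1 → non-residue.
(69/103) = -1 → non-residue.
(90/103) = -1 → non-residue.
Total quadratic residues among the 6: 1.

1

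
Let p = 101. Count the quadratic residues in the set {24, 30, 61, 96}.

3

(24/101) = +1 → QR.
(30/101) = +1 → QR.
(61/101) = -1 → non-residue.
(96/101) = +1 → QR.
Total quadratic residues among the 4: 3.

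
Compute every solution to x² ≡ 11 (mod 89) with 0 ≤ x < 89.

10, 79

89 ≡ 1 (mod 4), so we find a root by search.
Trying successive values, 10² = 100 ≡ 11 (mod 89). The other root is 89 − 10 = 79.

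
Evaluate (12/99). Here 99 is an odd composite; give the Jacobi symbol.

0

Pull out 2^2: since 99 ≡ 3 (mod 8), (2/99) = -1, so (2/99)^2 = +1.
Reciprocity: 3 ≡ 3 and 99 ≡ 3 (mod 4), so (3/99) = −(99/3).
Reduce top mod 3: now compute (0/3).
Top reduces to 0: gcd > 1, so the symbol is 0.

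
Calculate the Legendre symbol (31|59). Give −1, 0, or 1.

Reciprocity: 31 ≡ 3 and 59 ≡ 3 (mod 4), so (31/59) = −(59/31).
Reduce top mod 31: now compute (28/31).
Pull out 2^2: since 31 ≡ 7 (mod 8), (2/31) = +1, so (2/31)^2 = +1.
Reciprocity: 7 ≡ 3 and 31 ≡ 3 (mod 4), so (7/31) = −(31/7).
Reduce top mod 7: now compute (3/7).
Reciprocity: 3 ≡ 3 and 7 ≡ 3 (mod 4), so (3/7) = −(7/3).
Reduce top mod 3: now compute (1/3).
Reached (1/3) = 1. Collecting the sign flips along the way, the symbol is -1.

-1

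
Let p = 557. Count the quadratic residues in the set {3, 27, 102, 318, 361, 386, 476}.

4

(3/557) = -1 → non-residue.
(27/557) = -1 → non-residue.
(102/557) = +1 → QR.
(318/557) = -1 → non-residue.
(361/557) = +1 → QR.
(386/557) = +1 → QR.
(476/557) = +1 → QR.
Total quadratic residues among the 7: 4.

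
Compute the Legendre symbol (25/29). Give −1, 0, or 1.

Reciprocity: 25 ≡ 1 and 29 ≡ 1 (mod 4), so (25/29) = +(29/25).
Reduce top mod 25: now compute (4/25).
Pull out 2^2: since 25 ≡ 1 (mod 8), (2/25) = +1, so (2/25)^2 = +1.
Reached (1/25) = 1. Collecting the sign flips along the way, the symbol is +1.

1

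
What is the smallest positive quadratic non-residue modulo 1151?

(2/1151) = +1, so 2 is a residue.
(3/1151) = +1, so 3 is a residue.
(4/1151) = +1, so 4 is a residue.
(5/1151) = +1, so 5 is a residue.
(6/1151) = +1, so 6 is a residue.
(7/1151) = +1, so 7 is a residue.
(8/1151) = +1, so 8 is a residue.
(9/1151) = +1, so 9 is a residue.
(10/1151) = +1, so 10 is a residue.
(11/1151) = +1, so 11 is a residue.
(12/1151) = +1, so 12 is a residue.
(13/1151) = −1, so 13 is the smallest positive non-residue mod 1151.

13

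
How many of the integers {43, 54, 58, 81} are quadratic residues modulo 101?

(43/101) = +1 → QR.
(54/101) = +1 → QR.
(58/101) = +1 → QR.
(81/101) = +1 → QR.
Total quadratic residues among the 4: 4.

4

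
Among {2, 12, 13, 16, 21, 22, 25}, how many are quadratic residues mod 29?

(2/29) = -1 → non-residue.
(12/29) = -1 → non-residue.
(13/29) = +1 → QR.
(16/29) = +1 → QR.
(21/29) = -1 → non-residue.
(22/29) = +1 → QR.
(25/29) = +1 → QR.
Total quadratic residues among the 7: 4.

4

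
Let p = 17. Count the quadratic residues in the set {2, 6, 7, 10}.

(2/17) = +1 → QR.
(6/17) = -1 → non-residue.
(7/17) = -1 → non-residue.
(10/17) = -1 → non-residue.
Total quadratic residues among the 4: 1.

1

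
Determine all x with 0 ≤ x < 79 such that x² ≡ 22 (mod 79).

38, 41

Since 79 ≡ 3 (mod 4), a square root of 22 is 22^((79+1)/4) = 22^20 mod 79.
Repeated squaring: 22^2≡10, 22^4≡21, 22^8≡46, 22^16≡62 (mod 79).
22^20 = 22^(16+4) ≡ 38 (mod 79).
Check: 38² = 1444 ≡ 22 (mod 79). The two roots are 38 and 41.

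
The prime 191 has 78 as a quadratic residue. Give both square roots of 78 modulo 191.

Since 191 ≡ 3 (mod 4), a square root of 78 is 78^((191+1)/4) = 78^48 mod 191.
Repeated squaring: 78^2≡163, 78^4≡20, 78^8≡18, 78^16≡133, 78^32≡117 (mod 191).
78^48 = 78^(32+16) ≡ 90 (mod 191).
Check: 90² = 8100 ≡ 78 (mod 191). The two roots are 90 and 101.

90, 101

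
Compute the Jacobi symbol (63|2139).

0

Reciprocity: 63 ≡ 3 and 2139 ≡ 3 (mod 4), so (63/2139) = −(2139/63).
Reduce top mod 63: now compute (60/63).
Pull out 2^2: since 63 ≡ 7 (mod 8), (2/63) = +1, so (2/63)^2 = +1.
Reciprocity: 15 ≡ 3 and 63 ≡ 3 (mod 4), so (15/63) = −(63/15).
Reduce top mod 15: now compute (3/15).
Reciprocity: 3 ≡ 3 and 15 ≡ 3 (mod 4), so (3/15) = −(15/3).
Reduce top mod 3: now compute (0/3).
Top reduces to 0: gcd > 1, so the symbol is 0.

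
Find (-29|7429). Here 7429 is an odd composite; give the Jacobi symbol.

1

First reduce: -29 ≡ 7400 (mod 7429).
Pull out 2^3: since 7429 ≡ 5 (mod 8), (2/7429) = -1, so (2/7429)^3 = -1.
Reciprocity: 925 ≡ 1 and 7429 ≡ 1 (mod 4), so (925/7429) = +(7429/925).
Reduce top mod 925: now compute (29/925).
Reciprocity: 29 ≡ 1 and 925 ≡ 1 (mod 4), so (29/925) = +(925/29).
Reduce top mod 29: now compute (26/29).
Pull out 2: since 29 ≡ 5 (mod 8), (2/29) = -1.
Reciprocity: 13 ≡ 1 and 29 ≡ 1 (mod 4), so (13/29) = +(29/13).
Reduce top mod 13: now compute (3/13).
Reciprocity: 3 ≡ 3 and 13 ≡ 1 (mod 4), so (3/13) = +(13/3).
Reduce top mod 3: now compute (1/3).
Reached (1/3) = 1. Collecting the sign flips along the way, the symbol is +1.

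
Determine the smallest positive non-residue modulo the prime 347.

2

(2/347) = −1, so 2 is the smallest positive non-residue mod 347.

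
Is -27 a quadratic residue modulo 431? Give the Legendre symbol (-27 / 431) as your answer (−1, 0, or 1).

-1

First reduce: -27 ≡ 404 (mod 431).
Pull out 2^2: since 431 ≡ 7 (mod 8), (2/431) = +1, so (2/431)^2 = +1.
Reciprocity: 101 ≡ 1 and 431 ≡ 3 (mod 4), so (101/431) = +(431/101).
Reduce top mod 101: now compute (27/101).
Reciprocity: 27 ≡ 3 and 101 ≡ 1 (mod 4), so (27/101) = +(101/27).
Reduce top mod 27: now compute (20/27).
Pull out 2^2: since 27 ≡ 3 (mod 8), (2/27) = -1, so (2/27)^2 = +1.
Reciprocity: 5 ≡ 1 and 27 ≡ 3 (mod 4), so (5/27) = +(27/5).
Reduce top mod 5: now compute (2/5).
Pull out 2: since 5 ≡ 5 (mod 8), (2/5) = -1.
Reached (1/5) = 1. Collecting the sign flips along the way, the symbol is -1.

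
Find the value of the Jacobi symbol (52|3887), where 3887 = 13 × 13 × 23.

0

Pull out 2^2: since 3887 ≡ 7 (mod 8), (2/3887) = +1, so (2/3887)^2 = +1.
Reciprocity: 13 ≡ 1 and 3887 ≡ 3 (mod 4), so (13/3887) = +(3887/13).
Reduce top mod 13: now compute (0/13).
Top reduces to 0: gcd > 1, so the symbol is 0.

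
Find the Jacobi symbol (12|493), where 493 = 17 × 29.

1

Pull out 2^2: since 493 ≡ 5 (mod 8), (2/493) = -1, so (2/493)^2 = +1.
Reciprocity: 3 ≡ 3 and 493 ≡ 1 (mod 4), so (3/493) = +(493/3).
Reduce top mod 3: now compute (1/3).
Reached (1/3) = 1. Collecting the sign flips along the way, the symbol is +1.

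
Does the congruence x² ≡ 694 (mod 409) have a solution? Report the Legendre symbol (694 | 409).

First reduce: 694 ≡ 285 (mod 409).
Reciprocity: 285 ≡ 1 and 409 ≡ 1 (mod 4), so (285/409) = +(409/285).
Reduce top mod 285: now compute (124/285).
Pull out 2^2: since 285 ≡ 5 (mod 8), (2/285) = -1, so (2/285)^2 = +1.
Reciprocity: 31 ≡ 3 and 285 ≡ 1 (mod 4), so (31/285) = +(285/31).
Reduce top mod 31: now compute (6/31).
Pull out 2: since 31 ≡ 7 (mod 8), (2/31) = +1.
Reciprocity: 3 ≡ 3 and 31 ≡ 3 (mod 4), so (3/31) = −(31/3).
Reduce top mod 3: now compute (1/3).
Reached (1/3) = 1. Collecting the sign flips along the way, the symbol is -1.

-1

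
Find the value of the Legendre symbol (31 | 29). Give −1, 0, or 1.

First reduce: 31 ≡ 2 (mod 29).
Pull out 2: since 29 ≡ 5 (mod 8), (2/29) = -1.
Reached (1/29) = 1. Collecting the sign flips along the way, the symbol is -1.

-1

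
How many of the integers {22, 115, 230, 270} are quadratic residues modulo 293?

(22/293) = +1 → QR.
(115/293) = +1 → QR.
(230/293) = -1 → non-residue.
(270/293) = -1 → non-residue.
Total quadratic residues among the 4: 2.

2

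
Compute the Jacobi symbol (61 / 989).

1

Reciprocity: 61 ≡ 1 and 989 ≡ 1 (mod 4), so (61/989) = +(989/61).
Reduce top mod 61: now compute (13/61).
Reciprocity: 13 ≡ 1 and 61 ≡ 1 (mod 4), so (13/61) = +(61/13).
Reduce top mod 13: now compute (9/13).
Reciprocity: 9 ≡ 1 and 13 ≡ 1 (mod 4), so (9/13) = +(13/9).
Reduce top mod 9: now compute (4/9).
Pull out 2^2: since 9 ≡ 1 (mod 8), (2/9) = +1, so (2/9)^2 = +1.
Reached (1/9) = 1. Collecting the sign flips along the way, the symbol is +1.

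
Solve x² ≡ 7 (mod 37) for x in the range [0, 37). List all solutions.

9, 28

37 ≡ 1 (mod 4), so we find a root by search.
Trying successive values, 9² = 81 ≡ 7 (mod 37). The other root is 37 − 9 = 28.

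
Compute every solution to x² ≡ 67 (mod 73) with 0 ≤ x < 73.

73 ≡ 1 (mod 4), so we find a root by search.
Trying successive values, 33² = 1089 ≡ 67 (mod 73). The other root is 73 − 33 = 40.

33, 40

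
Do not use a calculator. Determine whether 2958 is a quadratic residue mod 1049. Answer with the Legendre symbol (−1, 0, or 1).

1

First reduce: 2958 ≡ 860 (mod 1049).
Pull out 2^2: since 1049 ≡ 1 (mod 8), (2/1049) = +1, so (2/1049)^2 = +1.
Reciprocity: 215 ≡ 3 and 1049 ≡ 1 (mod 4), so (215/1049) = +(1049/215).
Reduce top mod 215: now compute (189/215).
Reciprocity: 189 ≡ 1 and 215 ≡ 3 (mod 4), so (189/215) = +(215/189).
Reduce top mod 189: now compute (26/189).
Pull out 2: since 189 ≡ 5 (mod 8), (2/189) = -1.
Reciprocity: 13 ≡ 1 and 189 ≡ 1 (mod 4), so (13/189) = +(189/13).
Reduce top mod 13: now compute (7/13).
Reciprocity: 7 ≡ 3 and 13 ≡ 1 (mod 4), so (7/13) = +(13/7).
Reduce top mod 7: now compute (6/7).
Pull out 2: since 7 ≡ 7 (mod 8), (2/7) = +1.
Reciprocity: 3 ≡ 3 and 7 ≡ 3 (mod 4), so (3/7) = −(7/3).
Reduce top mod 3: now compute (1/3).
Reached (1/3) = 1. Collecting the sign flips along the way, the symbol is +1.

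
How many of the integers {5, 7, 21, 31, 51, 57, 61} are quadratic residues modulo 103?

2

(5/103) = -1 → non-residue.
(7/103) = +1 → QR.
(21/103) = -1 → non-residue.
(31/103) = -1 → non-residue.
(51/103) = -1 → non-residue.
(57/103) = -1 → non-residue.
(61/103) = +1 → QR.
Total quadratic residues among the 7: 2.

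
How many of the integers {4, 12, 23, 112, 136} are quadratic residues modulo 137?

(4/137) = +1 → QR.
(12/137) = -1 → non-residue.
(23/137) = -1 → non-residue.
(112/137) = +1 → QR.
(136/137) = +1 → QR.
Total quadratic residues among the 5: 3.

3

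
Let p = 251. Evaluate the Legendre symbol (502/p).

First reduce: 502 ≡ 0 (mod 251).
Top reduces to 0: gcd > 1, so the symbol is 0.

0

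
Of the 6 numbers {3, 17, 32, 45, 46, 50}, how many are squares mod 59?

(3/59) = +1 → QR.
(17/59) = +1 → QR.
(32/59) = -1 → non-residue.
(45/59) = +1 → QR.
(46/59) = +1 → QR.
(50/59) = -1 → non-residue.
Total quadratic residues among the 6: 4.

4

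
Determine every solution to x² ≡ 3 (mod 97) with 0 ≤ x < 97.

10, 87

97 ≡ 1 (mod 4), so we find a root by search.
Trying successive values, 10² = 100 ≡ 3 (mod 97). The other root is 97 − 10 = 87.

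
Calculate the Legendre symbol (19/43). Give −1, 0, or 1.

-1

Reciprocity: 19 ≡ 3 and 43 ≡ 3 (mod 4), so (19/43) = −(43/19).
Reduce top mod 19: now compute (5/19).
Reciprocity: 5 ≡ 1 and 19 ≡ 3 (mod 4), so (5/19) = +(19/5).
Reduce top mod 5: now compute (4/5).
Pull out 2^2: since 5 ≡ 5 (mod 8), (2/5) = -1, so (2/5)^2 = +1.
Reached (1/5) = 1. Collecting the sign flips along the way, the symbol is -1.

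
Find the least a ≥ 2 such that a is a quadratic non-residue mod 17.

3

(2/17) = +1, so 2 is a residue.
(3/17) = −1, so 3 is the smallest positive non-residue mod 17.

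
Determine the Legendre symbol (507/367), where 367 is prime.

-1

Euler's criterion: (507/367) ≡ 140^183 (mod 367).
140^2 ≡ 149 (mod 367)
140^4 ≡ 181 (mod 367)
140^8 ≡ 98 (mod 367)
140^16 ≡ 62 (mod 367)
140^32 ≡ 174 (mod 367)
140^64 ≡ 182 (mod 367)
140^128 ≡ 94 (mod 367)
140^183 = 140^(128+32+16+4+2+1) ≡ 366 (mod 367).
Result is 366 ≡ −1, so (507/367) = −1.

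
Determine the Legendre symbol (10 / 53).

Pull out 2: since 53 ≡ 5 (mod 8), (2/53) = -1.
Reciprocity: 5 ≡ 1 and 53 ≡ 1 (mod 4), so (5/53) = +(53/5).
Reduce top mod 5: now compute (3/5).
Reciprocity: 3 ≡ 3 and 5 ≡ 1 (mod 4), so (3/5) = +(5/3).
Reduce top mod 3: now compute (2/3).
Pull out 2: since 3 ≡ 3 (mod 8), (2/3) = -1.
Reached (1/3) = 1. Collecting the sign flips along the way, the symbol is +1.

1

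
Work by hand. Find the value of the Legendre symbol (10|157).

1

Euler's criterion: (10/157) ≡ 10^78 (mod 157).
10^2 ≡ 100 (mod 157)
10^4 ≡ 109 (mod 157)
10^8 ≡ 106 (mod 157)
10^16 ≡ 89 (mod 157)
10^32 ≡ 71 (mod 157)
10^64 ≡ 17 (mod 157)
10^78 = 10^(64+8+4+2) ≡ 1 (mod 157).
Result is 1, so (10/157) = 1.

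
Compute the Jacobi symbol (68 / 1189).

Pull out 2^2: since 1189 ≡ 5 (mod 8), (2/1189) = -1, so (2/1189)^2 = +1.
Reciprocity: 17 ≡ 1 and 1189 ≡ 1 (mod 4), so (17/1189) = +(1189/17).
Reduce top mod 17: now compute (16/17).
Pull out 2^4: since 17 ≡ 1 (mod 8), (2/17) = +1, so (2/17)^4 = +1.
Reached (1/17) = 1. Collecting the sign flips along the way, the symbol is +1.

1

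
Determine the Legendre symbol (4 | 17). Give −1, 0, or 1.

Pull out 2^2: since 17 ≡ 1 (mod 8), (2/17) = +1, so (2/17)^2 = +1.
Reached (1/17) = 1. Collecting the sign flips along the way, the symbol is +1.

1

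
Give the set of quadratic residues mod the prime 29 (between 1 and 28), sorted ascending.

Square k = 1,…,14 (k and 29−k give the same square):
1²=1, 2²=4, 3²=9, 4²=16, 5²=25, 6²≡7, 7²≡20, 8²≡6, 9²≡23, 10²≡13, 11²≡5, 12²≡28, 13²≡24, 14²≡22 (mod 29).
So the quadratic residues mod 29 are {1, 4, 5, 6, 7, 9, 13, 16, 20, 22, 23, 24, 25, 28}.

1, 4, 5, 6, 7, 9, 13, 16, 20, 22, 23, 24, 25, 28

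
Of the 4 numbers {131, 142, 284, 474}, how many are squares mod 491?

(131/491) = +1 → QR.
(142/491) = -1 → non-residue.
(284/491) = +1 → QR.
(474/491) = -1 → non-residue.
Total quadratic residues among the 4: 2.

2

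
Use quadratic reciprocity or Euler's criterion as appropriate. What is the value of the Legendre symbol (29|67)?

Reciprocity: 29 ≡ 1 and 67 ≡ 3 (mod 4), so (29/67) = +(67/29).
Reduce top mod 29: now compute (9/29).
Reciprocity: 9 ≡ 1 and 29 ≡ 1 (mod 4), so (9/29) = +(29/9).
Reduce top mod 9: now compute (2/9).
Pull out 2: since 9 ≡ 1 (mod 8), (2/9) = +1.
Reached (1/9) = 1. Collecting the sign flips along the way, the symbol is +1.

1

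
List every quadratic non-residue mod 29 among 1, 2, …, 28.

Square k = 1,…,14 (k and 29−k give the same square):
1²=1, 2²=4, 3²=9, 4²=16, 5²=25, 6²≡7, 7²≡20, 8²≡6, 9²≡23, 10²≡13, 11²≡5, 12²≡28, 13²≡24, 14²≡22 (mod 29).
The residues are {1, 4, 5, 6, 7, 9, 13, 16, 20, 22, 23, 24, 25, 28}; the non-residues are the remaining 14 nonzero classes.

2,3,8,10,11,12,14,15,17,18,19,21,26,27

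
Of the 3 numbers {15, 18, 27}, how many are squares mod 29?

(15/29) = -1 → non-residue.
(18/29) = -1 → non-residue.
(27/29) = -1 → non-residue.
Total quadratic residues among the 3: 0.

0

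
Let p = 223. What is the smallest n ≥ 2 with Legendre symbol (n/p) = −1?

(2/223) = +1, so 2 is a residue.
(3/223) = −1, so 3 is the smallest positive non-residue mod 223.

3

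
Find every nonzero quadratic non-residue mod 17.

Square k = 1,…,8 (k and 17−k give the same square):
1²=1, 2²=4, 3²=9, 4²=16, 5²≡8, 6²≡2, 7²≡15, 8²≡13 (mod 17).
The residues are {1, 2, 4, 8, 9, 13, 15, 16}; the non-residues are the remaining 8 nonzero classes.

3 5 6 7 10 11 12 14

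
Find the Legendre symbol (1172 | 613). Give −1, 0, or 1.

-1

Euler's criterion: (1172/613) ≡ 559^306 (mod 613).
559^2 ≡ 464 (mod 613)
559^4 ≡ 133 (mod 613)
559^8 ≡ 525 (mod 613)
559^16 ≡ 388 (mod 613)
559^32 ≡ 359 (mod 613)
559^64 ≡ 151 (mod 613)
559^128 ≡ 120 (mod 613)
559^256 ≡ 301 (mod 613)
559^306 = 559^(256+32+16+2) ≡ 612 (mod 613).
Result is 612 ≡ −1, so (1172/613) = −1.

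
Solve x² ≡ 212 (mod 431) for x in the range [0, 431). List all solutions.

44, 387

Since 431 ≡ 3 (mod 4), a square root of 212 is 212^((431+1)/4) = 212^108 mod 431.
Repeated squaring: 212^2≡120, 212^4≡177, 212^8≡297, 212^16≡285, 212^32≡197, 212^64≡19 (mod 431).
212^108 = 212^(64+32+8+4) ≡ 44 (mod 431).
Check: 44² = 1936 ≡ 212 (mod 431). The two roots are 44 and 387.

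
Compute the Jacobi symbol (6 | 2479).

Pull out 2: since 2479 ≡ 7 (mod 8), (2/2479) = +1.
Reciprocity: 3 ≡ 3 and 2479 ≡ 3 (mod 4), so (3/2479) = −(2479/3).
Reduce top mod 3: now compute (1/3).
Reached (1/3) = 1. Collecting the sign flips along the way, the symbol is -1.

-1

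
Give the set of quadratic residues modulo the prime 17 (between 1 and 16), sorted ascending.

Square k = 1,…,8 (k and 17−k give the same square):
1²=1, 2²=4, 3²=9, 4²=16, 5²≡8, 6²≡2, 7²≡15, 8²≡13 (mod 17).
So the quadratic residues mod 17 are {1, 2, 4, 8, 9, 13, 15, 16}.

1,2,4,8,9,13,15,16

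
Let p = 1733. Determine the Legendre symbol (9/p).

Reciprocity: 9 ≡ 1 and 1733 ≡ 1 (mod 4), so (9/1733) = +(1733/9).
Reduce top mod 9: now compute (5/9).
Reciprocity: 5 ≡ 1 and 9 ≡ 1 (mod 4), so (5/9) = +(9/5).
Reduce top mod 5: now compute (4/5).
Pull out 2^2: since 5 ≡ 5 (mod 8), (2/5) = -1, so (2/5)^2 = +1.
Reached (1/5) = 1. Collecting the sign flips along the way, the symbol is +1.

1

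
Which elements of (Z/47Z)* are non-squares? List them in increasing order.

Square k = 1,…,23 (k and 47−k give the same square):
1²=1, 2²=4, 3²=9, 4²=16, 5²=25, 6²=36, 7²≡2, 8²≡17, 9²≡34, 10²≡6, 11²≡27, 12²≡3, 13²≡28, 14²≡8, 15²≡37, 16²≡21, 17²≡7, 18²≡42, 19²≡32, 20²≡24, 21²≡18, 22²≡14, 23²≡12 (mod 47).
The residues are {1, 2, 3, 4, 6, 7, 8, 9, 12, 14, 16, 17, 18, 21, 24, 25, 27, 28, 32, 34, 36, 37, 42}; the non-residues are the remaining 23 nonzero classes.

5,10,11,13,15,19,20,22,23,26,29,30,31,33,35,38,39,40,41,43,44,45,46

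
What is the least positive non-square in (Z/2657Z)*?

3

(2/2657) = +1, so 2 is a residue.
(3/2657) = −1, so 3 is the smallest positive non-residue mod 2657.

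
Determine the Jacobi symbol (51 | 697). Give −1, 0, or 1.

0

Reciprocity: 51 ≡ 3 and 697 ≡ 1 (mod 4), so (51/697) = +(697/51).
Reduce top mod 51: now compute (34/51).
Pull out 2: since 51 ≡ 3 (mod 8), (2/51) = -1.
Reciprocity: 17 ≡ 1 and 51 ≡ 3 (mod 4), so (17/51) = +(51/17).
Reduce top mod 17: now compute (0/17).
Top reduces to 0: gcd > 1, so the symbol is 0.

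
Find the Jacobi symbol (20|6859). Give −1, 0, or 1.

Pull out 2^2: since 6859 ≡ 3 (mod 8), (2/6859) = -1, so (2/6859)^2 = +1.
Reciprocity: 5 ≡ 1 and 6859 ≡ 3 (mod 4), so (5/6859) = +(6859/5).
Reduce top mod 5: now compute (4/5).
Pull out 2^2: since 5 ≡ 5 (mod 8), (2/5) = -1, so (2/5)^2 = +1.
Reached (1/5) = 1. Collecting the sign flips along the way, the symbol is +1.

1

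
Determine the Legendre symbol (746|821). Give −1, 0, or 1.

-1

Euler's criterion: (746/821) ≡ 746^410 (mod 821).
746^2 ≡ 699 (mod 821)
746^4 ≡ 106 (mod 821)
746^8 ≡ 563 (mod 821)
746^16 ≡ 63 (mod 821)
746^32 ≡ 685 (mod 821)
746^64 ≡ 434 (mod 821)
746^128 ≡ 347 (mod 821)
746^256 ≡ 543 (mod 821)
746^410 = 746^(256+128+16+8+2) ≡ 820 (mod 821).
Result is 820 ≡ −1, so (746/821) = −1.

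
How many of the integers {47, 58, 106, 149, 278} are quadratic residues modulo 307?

(47/307) = -1 → non-residue.
(58/307) = +1 → QR.
(106/307) = -1 → non-residue.
(149/307) = +1 → QR.
(278/307) = +1 → QR.
Total quadratic residues among the 5: 3.

3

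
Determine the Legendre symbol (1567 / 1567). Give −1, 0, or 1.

First reduce: 1567 ≡ 0 (mod 1567).
Top reduces to 0: gcd > 1, so the symbol is 0.

0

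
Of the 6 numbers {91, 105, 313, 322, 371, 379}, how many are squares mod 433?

3

(91/433) = -1 → non-residue.
(105/433) = +1 → QR.
(313/433) = -1 → non-residue.
(322/433) = +1 → QR.
(371/433) = -1 → non-residue.
(379/433) = +1 → QR.
Total quadratic residues among the 6: 3.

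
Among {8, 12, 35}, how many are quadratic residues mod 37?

1

(8/37) = -1 → non-residue.
(12/37) = +1 → QR.
(35/37) = -1 → non-residue.
Total quadratic residues among the 3: 1.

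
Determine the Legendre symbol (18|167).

1

Pull out 2: since 167 ≡ 7 (mod 8), (2/167) = +1.
Reciprocity: 9 ≡ 1 and 167 ≡ 3 (mod 4), so (9/167) = +(167/9).
Reduce top mod 9: now compute (5/9).
Reciprocity: 5 ≡ 1 and 9 ≡ 1 (mod 4), so (5/9) = +(9/5).
Reduce top mod 5: now compute (4/5).
Pull out 2^2: since 5 ≡ 5 (mod 8), (2/5) = -1, so (2/5)^2 = +1.
Reached (1/5) = 1. Collecting the sign flips along the way, the symbol is +1.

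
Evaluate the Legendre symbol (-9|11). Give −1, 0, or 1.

First reduce: -9 ≡ 2 (mod 11).
Pull out 2: since 11 ≡ 3 (mod 8), (2/11) = -1.
Reached (1/11) = 1. Collecting the sign flips along the way, the symbol is -1.

-1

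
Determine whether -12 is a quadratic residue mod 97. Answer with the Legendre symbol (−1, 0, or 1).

1

First reduce: -12 ≡ 85 (mod 97).
Reciprocity: 85 ≡ 1 and 97 ≡ 1 (mod 4), so (85/97) = +(97/85).
Reduce top mod 85: now compute (12/85).
Pull out 2^2: since 85 ≡ 5 (mod 8), (2/85) = -1, so (2/85)^2 = +1.
Reciprocity: 3 ≡ 3 and 85 ≡ 1 (mod 4), so (3/85) = +(85/3).
Reduce top mod 3: now compute (1/3).
Reached (1/3) = 1. Collecting the sign flips along the way, the symbol is +1.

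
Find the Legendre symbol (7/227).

1

Euler's criterion: (7/227) ≡ 7^113 (mod 227).
7^2 ≡ 49 (mod 227)
7^4 ≡ 131 (mod 227)
7^8 ≡ 136 (mod 227)
7^16 ≡ 109 (mod 227)
7^32 ≡ 77 (mod 227)
7^64 ≡ 27 (mod 227)
7^113 = 7^(64+32+16+1) ≡ 1 (mod 227).
Result is 1, so (7/227) = 1.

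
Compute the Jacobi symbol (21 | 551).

1

Reciprocity: 21 ≡ 1 and 551 ≡ 3 (mod 4), so (21/551) = +(551/21).
Reduce top mod 21: now compute (5/21).
Reciprocity: 5 ≡ 1 and 21 ≡ 1 (mod 4), so (5/21) = +(21/5).
Reduce top mod 5: now compute (1/5).
Reached (1/5) = 1. Collecting the sign flips along the way, the symbol is +1.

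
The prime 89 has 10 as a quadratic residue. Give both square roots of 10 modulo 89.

89 ≡ 1 (mod 4), so we find a root by search.
Trying successive values, 30² = 900 ≡ 10 (mod 89). The other root is 89 − 30 = 59.

30, 59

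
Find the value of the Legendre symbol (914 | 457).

First reduce: 914 ≡ 0 (mod 457).
Top reduces to 0: gcd > 1, so the symbol is 0.

0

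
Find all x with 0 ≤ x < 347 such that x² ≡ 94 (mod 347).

21, 326

Since 347 ≡ 3 (mod 4), a square root of 94 is 94^((347+1)/4) = 94^87 mod 347.
Repeated squaring: 94^2≡161, 94^4≡243, 94^8≡59, 94^16≡11, 94^32≡121, 94^64≡67 (mod 347).
94^87 = 94^(64+16+4+2+1) ≡ 326 (mod 347).
Check: 326² = 106276 ≡ 94 (mod 347). The two roots are 21 and 326.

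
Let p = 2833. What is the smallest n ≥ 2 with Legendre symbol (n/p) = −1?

5

(2/2833) = +1, so 2 is a residue.
(3/2833) = +1, so 3 is a residue.
(4/2833) = +1, so 4 is a residue.
(5/2833) = −1, so 5 is the smallest positive non-residue mod 2833.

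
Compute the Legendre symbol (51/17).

First reduce: 51 ≡ 0 (mod 17).
Top reduces to 0: gcd > 1, so the symbol is 0.

0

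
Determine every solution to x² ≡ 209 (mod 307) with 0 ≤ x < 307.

142, 165

Since 307 ≡ 3 (mod 4), a square root of 209 is 209^((307+1)/4) = 209^77 mod 307.
Repeated squaring: 209^2≡87, 209^4≡201, 209^8≡184, 209^16≡86, 209^32≡28, 209^64≡170 (mod 307).
209^77 = 209^(64+8+4+1) ≡ 165 (mod 307).
Check: 165² = 27225 ≡ 209 (mod 307). The two roots are 142 and 165.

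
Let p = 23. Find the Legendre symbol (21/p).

-1

Reciprocity: 21 ≡ 1 and 23 ≡ 3 (mod 4), so (21/23) = +(23/21).
Reduce top mod 21: now compute (2/21).
Pull out 2: since 21 ≡ 5 (mod 8), (2/21) = -1.
Reached (1/21) = 1. Collecting the sign flips along the way, the symbol is -1.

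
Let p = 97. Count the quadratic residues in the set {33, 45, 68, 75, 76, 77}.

2

(33/97) = +1 → QR.
(45/97) = -1 → non-residue.
(68/97) = -1 → non-residue.
(75/97) = +1 → QR.
(76/97) = -1 → non-residue.
(77/97) = -1 → non-residue.
Total quadratic residues among the 6: 2.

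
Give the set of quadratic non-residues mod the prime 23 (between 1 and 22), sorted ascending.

Square k = 1,…,11 (k and 23−k give the same square):
1²=1, 2²=4, 3²=9, 4²=16, 5²≡2, 6²≡13, 7²≡3, 8²≡18, 9²≡12, 10²≡8, 11²≡6 (mod 23).
The residues are {1, 2, 3, 4, 6, 8, 9, 12, 13, 16, 18}; the non-residues are the remaining 11 nonzero classes.

5, 7, 10, 11, 14, 15, 17, 19, 20, 21, 22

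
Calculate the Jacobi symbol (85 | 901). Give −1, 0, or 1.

0

Reciprocity: 85 ≡ 1 and 901 ≡ 1 (mod 4), so (85/901) = +(901/85).
Reduce top mod 85: now compute (51/85).
Reciprocity: 51 ≡ 3 and 85 ≡ 1 (mod 4), so (51/85) = +(85/51).
Reduce top mod 51: now compute (34/51).
Pull out 2: since 51 ≡ 3 (mod 8), (2/51) = -1.
Reciprocity: 17 ≡ 1 and 51 ≡ 3 (mod 4), so (17/51) = +(51/17).
Reduce top mod 17: now compute (0/17).
Top reduces to 0: gcd > 1, so the symbol is 0.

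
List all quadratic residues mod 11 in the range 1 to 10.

1,3,4,5,9

Square k = 1,…,5 (k and 11−k give the same square):
1²=1, 2²=4, 3²=9, 4²≡5, 5²≡3 (mod 11).
So the quadratic residues mod 11 are {1, 3, 4, 5, 9}.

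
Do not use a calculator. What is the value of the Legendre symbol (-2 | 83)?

1

Euler's criterion: (-2/83) ≡ 81^41 (mod 83).
81^2 ≡ 4 (mod 83)
81^4 ≡ 16 (mod 83)
81^8 ≡ 7 (mod 83)
81^16 ≡ 49 (mod 83)
81^32 ≡ 77 (mod 83)
81^41 = 81^(32+8+1) ≡ 1 (mod 83).
Result is 1, so (-2/83) = 1.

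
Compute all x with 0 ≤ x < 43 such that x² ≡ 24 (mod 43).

Since 43 ≡ 3 (mod 4), a square root of 24 is 24^((43+1)/4) = 24^11 mod 43.
Repeated squaring: 24^2≡17, 24^4≡31, 24^8≡15 (mod 43).
24^11 = 24^(8+2+1) ≡ 14 (mod 43).
Check: 14² = 196 ≡ 24 (mod 43). The two roots are 14 and 29.

14, 29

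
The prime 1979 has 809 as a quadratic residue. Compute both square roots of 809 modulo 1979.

129, 1850

Since 1979 ≡ 3 (mod 4), a square root of 809 is 809^((1979+1)/4) = 809^495 mod 1979.
Repeated squaring: 809^2≡1411, 809^4≡47, 809^8≡230, 809^16≡1446, 809^32≡1092, 809^64≡1106, 809^128≡214, 809^256≡279 (mod 1979).
809^495 = 809^(256+128+64+32+8+4+2+1) ≡ 1850 (mod 1979).
Check: 1850² = 3422500 ≡ 809 (mod 1979). The two roots are 129 and 1850.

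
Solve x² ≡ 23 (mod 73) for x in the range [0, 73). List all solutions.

73 ≡ 1 (mod 4), so we find a root by search.
Trying successive values, 13² = 169 ≡ 23 (mod 73). The other root is 73 − 13 = 60.

13, 60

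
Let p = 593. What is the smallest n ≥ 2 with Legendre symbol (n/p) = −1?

3

(2/593) = +1, so 2 is a residue.
(3/593) = −1, so 3 is the smallest positive non-residue mod 593.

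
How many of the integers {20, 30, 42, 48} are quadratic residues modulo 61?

3

(20/61) = +1 → QR.
(30/61) = -1 → non-residue.
(42/61) = +1 → QR.
(48/61) = +1 → QR.
Total quadratic residues among the 4: 3.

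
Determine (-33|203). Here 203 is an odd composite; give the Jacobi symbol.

First reduce: -33 ≡ 170 (mod 203).
Pull out 2: since 203 ≡ 3 (mod 8), (2/203) = -1.
Reciprocity: 85 ≡ 1 and 203 ≡ 3 (mod 4), so (85/203) = +(203/85).
Reduce top mod 85: now compute (33/85).
Reciprocity: 33 ≡ 1 and 85 ≡ 1 (mod 4), so (33/85) = +(85/33).
Reduce top mod 33: now compute (19/33).
Reciprocity: 19 ≡ 3 and 33 ≡ 1 (mod 4), so (19/33) = +(33/19).
Reduce top mod 19: now compute (14/19).
Pull out 2: since 19 ≡ 3 (mod 8), (2/19) = -1.
Reciprocity: 7 ≡ 3 and 19 ≡ 3 (mod 4), so (7/19) = −(19/7).
Reduce top mod 7: now compute (5/7).
Reciprocity: 5 ≡ 1 and 7 ≡ 3 (mod 4), so (5/7) = +(7/5).
Reduce top mod 5: now compute (2/5).
Pull out 2: since 5 ≡ 5 (mod 8), (2/5) = -1.
Reached (1/5) = 1. Collecting the sign flips along the way, the symbol is +1.

1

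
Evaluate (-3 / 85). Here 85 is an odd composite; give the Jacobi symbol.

First reduce: -3 ≡ 82 (mod 85).
Pull out 2: since 85 ≡ 5 (mod 8), (2/85) = -1.
Reciprocity: 41 ≡ 1 and 85 ≡ 1 (mod 4), so (41/85) = +(85/41).
Reduce top mod 41: now compute (3/41).
Reciprocity: 3 ≡ 3 and 41 ≡ 1 (mod 4), so (3/41) = +(41/3).
Reduce top mod 3: now compute (2/3).
Pull out 2: since 3 ≡ 3 (mod 8), (2/3) = -1.
Reached (1/3) = 1. Collecting the sign flips along the way, the symbol is +1.

1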